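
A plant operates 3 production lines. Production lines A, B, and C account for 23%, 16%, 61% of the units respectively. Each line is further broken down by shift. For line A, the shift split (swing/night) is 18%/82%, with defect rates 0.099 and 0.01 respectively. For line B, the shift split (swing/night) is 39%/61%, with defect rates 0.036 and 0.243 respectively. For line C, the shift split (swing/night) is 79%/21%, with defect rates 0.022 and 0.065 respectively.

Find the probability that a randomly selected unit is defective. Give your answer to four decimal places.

P(D|A) = 0.18·0.099 + 0.82·0.01 = 0.01782 + 0.0082 = 0.02602
P(D|B) = 0.39·0.036 + 0.61·0.243 = 0.01404 + 0.14823 = 0.16227
P(D|C) = 0.79·0.022 + 0.21·0.065 = 0.01738 + 0.01365 = 0.03103
Then overall,
P(D) = 0.23·0.02602 + 0.16·0.16227 + 0.61·0.03103
      = 0.0059846 + 0.0259632 + 0.0189283 = 0.0508761

0.0509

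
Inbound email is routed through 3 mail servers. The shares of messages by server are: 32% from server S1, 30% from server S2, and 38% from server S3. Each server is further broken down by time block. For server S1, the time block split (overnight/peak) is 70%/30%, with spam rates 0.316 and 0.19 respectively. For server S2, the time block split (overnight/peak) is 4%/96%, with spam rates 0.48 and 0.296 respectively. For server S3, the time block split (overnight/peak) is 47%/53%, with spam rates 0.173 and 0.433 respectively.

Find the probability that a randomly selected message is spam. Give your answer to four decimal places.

P(S|S1) = 0.7·0.316 + 0.3·0.19 = 0.2212 + 0.057 = 0.2782
P(S|S2) = 0.04·0.48 + 0.96·0.296 = 0.0192 + 0.28416 = 0.30336
P(S|S3) = 0.47·0.173 + 0.53·0.433 = 0.08131 + 0.22949 = 0.3108
Then overall,
P(S) = 0.32·0.2782 + 0.3·0.30336 + 0.38·0.3108
      = 0.089024 + 0.091008 + 0.118104 = 0.298136

P(S) ≈ 0.2981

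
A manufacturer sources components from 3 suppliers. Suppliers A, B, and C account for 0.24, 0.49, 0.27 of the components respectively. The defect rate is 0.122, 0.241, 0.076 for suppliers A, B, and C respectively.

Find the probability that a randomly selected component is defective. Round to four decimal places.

P(D) = P(D|A)·P(A) + P(D|B)·P(B) + P(D|C)·P(C)
      = 0.122·0.24 + 0.241·0.49 + 0.076·0.27
      = 0.02928 + 0.11809 + 0.02052 = 0.16789

P(D) ≈ 0.1679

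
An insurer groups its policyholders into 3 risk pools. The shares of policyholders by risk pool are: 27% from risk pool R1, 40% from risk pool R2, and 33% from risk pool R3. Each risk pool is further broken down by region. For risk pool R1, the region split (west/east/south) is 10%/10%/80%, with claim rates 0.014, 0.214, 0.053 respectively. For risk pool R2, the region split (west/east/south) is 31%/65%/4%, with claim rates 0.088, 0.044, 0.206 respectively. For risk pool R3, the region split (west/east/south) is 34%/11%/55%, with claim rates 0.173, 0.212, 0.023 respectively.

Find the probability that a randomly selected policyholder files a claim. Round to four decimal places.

0.0745

P(C|R1) = 0.1·0.014 + 0.1·0.214 + 0.8·0.053 = 0.0014 + 0.0214 + 0.0424 = 0.0652
P(C|R2) = 0.31·0.088 + 0.65·0.044 + 0.04·0.206 = 0.02728 + 0.0286 + 0.00824 = 0.06412
P(C|R3) = 0.34·0.173 + 0.11·0.212 + 0.55·0.023 = 0.05882 + 0.02332 + 0.01265 = 0.09479
By total probability over the outer partition,
P(C) = 0.27·0.0652 + 0.4·0.06412 + 0.33·0.09479
      = 0.017604 + 0.025648 + 0.0312807 = 0.0745327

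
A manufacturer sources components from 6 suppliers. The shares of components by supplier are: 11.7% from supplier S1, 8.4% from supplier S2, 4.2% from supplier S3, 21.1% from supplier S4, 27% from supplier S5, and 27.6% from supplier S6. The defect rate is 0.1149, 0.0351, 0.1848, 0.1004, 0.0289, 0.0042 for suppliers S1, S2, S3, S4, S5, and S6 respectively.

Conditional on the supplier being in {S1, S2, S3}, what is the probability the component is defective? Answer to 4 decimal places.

P(D|S) ≈ 0.0994

Let S = {S1, S2, S3}.
P(S) = 0.117 + 0.084 + 0.042 = 0.243.
P(D ∩ S) = 0.1149·0.117 + 0.0351·0.084 + 0.1848·0.042 = 0.0134433 + 0.0029484 + 0.0077616 = 0.0241533.
P(D | S) = 0.0241533 / 0.243 = 0.099396…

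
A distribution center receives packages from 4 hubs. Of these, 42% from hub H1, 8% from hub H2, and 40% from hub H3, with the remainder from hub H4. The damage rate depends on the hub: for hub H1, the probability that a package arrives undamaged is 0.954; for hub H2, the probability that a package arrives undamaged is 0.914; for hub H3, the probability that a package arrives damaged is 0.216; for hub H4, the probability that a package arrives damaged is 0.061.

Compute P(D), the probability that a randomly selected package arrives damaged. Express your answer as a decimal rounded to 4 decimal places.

P(H4) = 1 − (0.42 + 0.08 + 0.4) = 0.1.
P(D|H1) = 1 − 0.954 = 0.046.
P(D|H2) = 1 − 0.914 = 0.086.
P(D) = P(D|H1)·P(H1) + P(D|H2)·P(H2) + P(D|H3)·P(H3) + P(D|H4)·P(H4)
      = 0.046·0.42 + 0.086·0.08 + 0.216·0.4 + 0.061·0.1
      = 0.01932 + 0.00688 + 0.0864 + 0.0061 = 0.1187

0.1187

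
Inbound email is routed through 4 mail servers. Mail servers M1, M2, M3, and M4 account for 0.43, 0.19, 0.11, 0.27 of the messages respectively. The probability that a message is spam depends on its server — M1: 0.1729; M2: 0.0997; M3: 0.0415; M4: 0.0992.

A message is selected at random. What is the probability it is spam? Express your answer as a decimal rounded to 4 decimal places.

Using total probability over the partition,
P(S) = P(S|M1)·P(M1) + P(S|M2)·P(M2) + P(S|M3)·P(M3) + P(S|M4)·P(M4)
      = 0.1729·0.43 + 0.0997·0.19 + 0.0415·0.11 + 0.0992·0.27
      = 0.074347 + 0.018943 + 0.004565 + 0.026784 = 0.124639

P(S) ≈ 0.1246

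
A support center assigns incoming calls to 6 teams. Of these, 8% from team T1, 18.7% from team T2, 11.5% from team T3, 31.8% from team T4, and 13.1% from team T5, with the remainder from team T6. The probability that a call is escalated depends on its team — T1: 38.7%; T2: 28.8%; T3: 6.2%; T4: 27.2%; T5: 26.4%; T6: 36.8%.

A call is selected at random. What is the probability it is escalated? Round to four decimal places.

P(T6) = 1 − (0.08 + 0.187 + 0.115 + 0.318 + 0.131) = 0.169.
P(E) = P(E|T1)·P(T1) + P(E|T2)·P(T2) + P(E|T3)·P(T3) + P(E|T4)·P(T4) + P(E|T5)·P(T5) + P(E|T6)·P(T6)
      = 0.387·0.08 + 0.288·0.187 + 0.062·0.115 + 0.272·0.318 + 0.264·0.131 + 0.368·0.169
      = 0.03096 + 0.053856 + 0.00713 + 0.086496 + 0.034584 + 0.062192 = 0.275218

P(E) ≈ 0.2752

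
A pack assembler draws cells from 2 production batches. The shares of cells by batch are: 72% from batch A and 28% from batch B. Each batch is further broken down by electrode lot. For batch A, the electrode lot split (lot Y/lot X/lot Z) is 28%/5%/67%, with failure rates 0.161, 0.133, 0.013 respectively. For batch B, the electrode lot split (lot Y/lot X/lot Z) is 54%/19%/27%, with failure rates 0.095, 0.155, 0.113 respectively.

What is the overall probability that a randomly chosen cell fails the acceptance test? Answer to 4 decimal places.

P(F|A) = 0.28·0.161 + 0.05·0.133 + 0.67·0.013 = 0.04508 + 0.00665 + 0.00871 = 0.06044
P(F|B) = 0.54·0.095 + 0.19·0.155 + 0.27·0.113 = 0.0513 + 0.02945 + 0.03051 = 0.11126
By total probability over the outer partition,
P(F) = 0.72·0.06044 + 0.28·0.11126
      = 0.0435168 + 0.0311528 = 0.0746696

P(F) ≈ 0.0747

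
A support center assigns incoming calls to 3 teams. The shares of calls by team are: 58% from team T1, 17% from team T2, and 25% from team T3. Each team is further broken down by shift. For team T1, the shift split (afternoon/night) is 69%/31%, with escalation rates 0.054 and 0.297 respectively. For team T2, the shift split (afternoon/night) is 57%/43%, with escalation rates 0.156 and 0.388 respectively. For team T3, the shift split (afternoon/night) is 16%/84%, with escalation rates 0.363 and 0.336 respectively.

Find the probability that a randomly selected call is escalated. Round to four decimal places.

0.2036

P(E|T1) = 0.69·0.054 + 0.31·0.297 = 0.03726 + 0.09207 = 0.12933
P(E|T2) = 0.57·0.156 + 0.43·0.388 = 0.08892 + 0.16684 = 0.25576
P(E|T3) = 0.16·0.363 + 0.84·0.336 = 0.05808 + 0.28224 = 0.34032
By total probability over the outer partition,
P(E) = 0.58·0.12933 + 0.17·0.25576 + 0.25·0.34032
      = 0.0750114 + 0.0434792 + 0.08508 = 0.2035706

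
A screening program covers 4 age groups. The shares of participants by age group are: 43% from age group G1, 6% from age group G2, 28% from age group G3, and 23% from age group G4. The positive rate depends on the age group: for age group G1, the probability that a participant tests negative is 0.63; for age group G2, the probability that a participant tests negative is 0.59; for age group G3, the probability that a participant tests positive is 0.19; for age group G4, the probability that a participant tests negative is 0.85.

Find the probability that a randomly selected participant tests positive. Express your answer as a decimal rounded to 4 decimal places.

0.2714

P(T|G1) = 1 − 0.63 = 0.37.
P(T|G2) = 1 − 0.59 = 0.41.
P(T|G4) = 1 − 0.85 = 0.15.
P(T) = P(T|G1)·P(G1) + P(T|G2)·P(G2) + P(T|G3)·P(G3) + P(T|G4)·P(G4)
      = 0.37·0.43 + 0.41·0.06 + 0.19·0.28 + 0.15·0.23
      = 0.1591 + 0.0246 + 0.0532 + 0.0345 = 0.2714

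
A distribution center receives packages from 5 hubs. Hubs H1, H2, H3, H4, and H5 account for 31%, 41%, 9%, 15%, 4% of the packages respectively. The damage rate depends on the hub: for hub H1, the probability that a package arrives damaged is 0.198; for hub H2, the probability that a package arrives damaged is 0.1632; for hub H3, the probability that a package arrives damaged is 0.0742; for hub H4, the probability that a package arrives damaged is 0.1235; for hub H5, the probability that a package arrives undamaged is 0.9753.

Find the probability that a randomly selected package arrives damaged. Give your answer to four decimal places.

0.1545

P(D|H5) = 1 − 0.9753 = 0.0247.
P(D) = P(D|H1)·P(H1) + P(D|H2)·P(H2) + P(D|H3)·P(H3) + P(D|H4)·P(H4) + P(D|H5)·P(H5)
      = 0.198·0.31 + 0.1632·0.41 + 0.0742·0.09 + 0.1235·0.15 + 0.0247·0.04
      = 0.06138 + 0.066912 + 0.006678 + 0.018525 + 0.000988 = 0.154483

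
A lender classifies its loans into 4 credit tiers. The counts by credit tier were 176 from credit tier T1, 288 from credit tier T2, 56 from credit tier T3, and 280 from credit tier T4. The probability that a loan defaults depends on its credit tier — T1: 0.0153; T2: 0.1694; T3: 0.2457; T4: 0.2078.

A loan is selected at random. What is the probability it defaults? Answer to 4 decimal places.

P(D) ≈ 0.1543

Total: 176 + 288 + 56 + 280 = 800.
P(T1) = 176/800 = 0.22. P(T2) = 288/800 = 0.36. P(T3) = 56/800 = 0.07. P(T4) = 280/800 = 0.35.
P(D) = P(D|T1)·P(T1) + P(D|T2)·P(T2) + P(D|T3)·P(T3) + P(D|T4)·P(T4)
      = 0.0153·0.22 + 0.1694·0.36 + 0.2457·0.07 + 0.2078·0.35
      = 0.003366 + 0.060984 + 0.017199 + 0.07273 = 0.154279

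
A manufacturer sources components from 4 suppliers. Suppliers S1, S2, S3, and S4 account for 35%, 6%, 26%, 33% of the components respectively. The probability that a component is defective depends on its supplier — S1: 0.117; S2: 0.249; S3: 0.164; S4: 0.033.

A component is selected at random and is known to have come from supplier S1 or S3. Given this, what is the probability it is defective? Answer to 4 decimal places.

P(D|S) ≈ 0.1370

Let S = {S1, S3}.
P(S) = 0.35 + 0.26 = 0.61.
P(D ∩ S) = 0.117·0.35 + 0.164·0.26 = 0.04095 + 0.04264 = 0.08359.
P(D | S) = 0.08359 / 0.61 = 0.137033…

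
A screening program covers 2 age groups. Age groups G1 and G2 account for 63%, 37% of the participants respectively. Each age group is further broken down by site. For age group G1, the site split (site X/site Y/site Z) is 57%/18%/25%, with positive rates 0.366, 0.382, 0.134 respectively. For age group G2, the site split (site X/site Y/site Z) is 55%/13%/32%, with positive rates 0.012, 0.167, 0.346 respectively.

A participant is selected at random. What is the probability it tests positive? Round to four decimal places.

0.2473

P(T|G1) = 0.57·0.366 + 0.18·0.382 + 0.25·0.134 = 0.20862 + 0.06876 + 0.0335 = 0.31088
P(T|G2) = 0.55·0.012 + 0.13·0.167 + 0.32·0.346 = 0.0066 + 0.02171 + 0.11072 = 0.13903
By total probability over the outer partition,
P(T) = 0.63·0.31088 + 0.37·0.13903
      = 0.1958544 + 0.0514411 = 0.2472955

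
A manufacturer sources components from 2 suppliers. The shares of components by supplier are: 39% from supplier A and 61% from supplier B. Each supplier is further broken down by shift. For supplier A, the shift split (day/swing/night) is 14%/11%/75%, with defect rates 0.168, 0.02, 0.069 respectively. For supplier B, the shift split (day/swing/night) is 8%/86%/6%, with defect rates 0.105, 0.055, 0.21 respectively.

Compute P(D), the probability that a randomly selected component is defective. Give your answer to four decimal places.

P(D|A) = 0.14·0.168 + 0.11·0.02 + 0.75·0.069 = 0.02352 + 0.0022 + 0.05175 = 0.07747
P(D|B) = 0.08·0.105 + 0.86·0.055 + 0.06·0.21 = 0.0084 + 0.0473 + 0.0126 = 0.0683
By total probability over the outer partition,
P(D) = 0.39·0.07747 + 0.61·0.0683
      = 0.0302133 + 0.041663 = 0.0718763

0.0719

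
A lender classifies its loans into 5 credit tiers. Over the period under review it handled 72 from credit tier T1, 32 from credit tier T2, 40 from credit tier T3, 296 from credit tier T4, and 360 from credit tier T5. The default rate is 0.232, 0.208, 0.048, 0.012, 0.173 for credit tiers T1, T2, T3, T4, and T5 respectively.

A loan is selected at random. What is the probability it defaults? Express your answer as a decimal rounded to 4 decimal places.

0.1139

Total: 72 + 32 + 40 + 296 + 360 = 800.
P(T1) = 72/800 = 0.09. P(T2) = 32/800 = 0.04. P(T3) = 40/800 = 0.05. P(T4) = 296/800 = 0.37. P(T5) = 360/800 = 0.45.
P(D) = P(D|T1)·P(T1) + P(D|T2)·P(T2) + P(D|T3)·P(T3) + P(D|T4)·P(T4) + P(D|T5)·P(T5)
      = 0.232·0.09 + 0.208·0.04 + 0.048·0.05 + 0.012·0.37 + 0.173·0.45
      = 0.02088 + 0.00832 + 0.0024 + 0.00444 + 0.07785 = 0.11389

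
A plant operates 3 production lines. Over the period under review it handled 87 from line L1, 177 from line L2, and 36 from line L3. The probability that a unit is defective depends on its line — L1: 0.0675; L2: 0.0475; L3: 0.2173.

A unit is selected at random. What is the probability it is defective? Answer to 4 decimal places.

P(D) ≈ 0.0737

Total: 87 + 177 + 36 = 300.
P(L1) = 87/300 = 0.29. P(L2) = 177/300 = 0.59. P(L3) = 36/300 = 0.12.
Using total probability over the partition,
P(D) = P(D|L1)·P(L1) + P(D|L2)·P(L2) + P(D|L3)·P(L3)
      = 0.0675·0.29 + 0.0475·0.59 + 0.2173·0.12
      = 0.019575 + 0.028025 + 0.026076 = 0.073676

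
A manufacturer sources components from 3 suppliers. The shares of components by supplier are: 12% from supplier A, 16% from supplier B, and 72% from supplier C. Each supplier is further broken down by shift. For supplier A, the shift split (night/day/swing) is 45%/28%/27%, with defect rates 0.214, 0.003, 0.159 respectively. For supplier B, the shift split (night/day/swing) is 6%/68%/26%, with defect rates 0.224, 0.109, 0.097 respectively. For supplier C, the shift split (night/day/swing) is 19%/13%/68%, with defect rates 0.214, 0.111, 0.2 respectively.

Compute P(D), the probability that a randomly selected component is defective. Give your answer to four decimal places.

0.1724

P(D|A) = 0.45·0.214 + 0.28·0.003 + 0.27·0.159 = 0.0963 + 0.00084 + 0.04293 = 0.14007
P(D|B) = 0.06·0.224 + 0.68·0.109 + 0.26·0.097 = 0.01344 + 0.07412 + 0.02522 = 0.11278
P(D|C) = 0.19·0.214 + 0.13·0.111 + 0.68·0.2 = 0.04066 + 0.01443 + 0.136 = 0.19109
By total probability over the outer partition,
P(D) = 0.12·0.14007 + 0.16·0.11278 + 0.72·0.19109
      = 0.0168084 + 0.0180448 + 0.1375848 = 0.172438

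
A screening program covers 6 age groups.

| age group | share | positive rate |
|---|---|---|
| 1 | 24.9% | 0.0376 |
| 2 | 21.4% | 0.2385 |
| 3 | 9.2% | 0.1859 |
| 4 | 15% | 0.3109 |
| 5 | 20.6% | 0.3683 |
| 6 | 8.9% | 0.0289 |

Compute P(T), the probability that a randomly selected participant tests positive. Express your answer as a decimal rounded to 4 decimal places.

0.2026

Summing over the partition,
P(T) = P(T|1)·P(1) + P(T|2)·P(2) + P(T|3)·P(3) + P(T|4)·P(4) + P(T|5)·P(5) + P(T|6)·P(6)
      = 0.0376·0.249 + 0.2385·0.214 + 0.1859·0.092 + 0.3109·0.15 + 0.3683·0.206 + 0.0289·0.089
      = 0.0093624 + 0.051039 + 0.0171028 + 0.046635 + 0.0758698 + 0.0025721 = 0.2025811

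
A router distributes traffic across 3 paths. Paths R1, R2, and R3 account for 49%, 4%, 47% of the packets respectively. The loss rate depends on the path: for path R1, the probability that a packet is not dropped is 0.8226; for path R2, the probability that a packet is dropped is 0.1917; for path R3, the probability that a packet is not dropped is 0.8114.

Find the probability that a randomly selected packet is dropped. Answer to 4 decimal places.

P(L|R1) = 1 − 0.8226 = 0.1774.
P(L|R3) = 1 − 0.8114 = 0.1886.
Using total probability over the partition,
P(L) = P(L|R1)·P(R1) + P(L|R2)·P(R2) + P(L|R3)·P(R3)
      = 0.1774·0.49 + 0.1917·0.04 + 0.1886·0.47
      = 0.086926 + 0.007668 + 0.088642 = 0.183236

0.1832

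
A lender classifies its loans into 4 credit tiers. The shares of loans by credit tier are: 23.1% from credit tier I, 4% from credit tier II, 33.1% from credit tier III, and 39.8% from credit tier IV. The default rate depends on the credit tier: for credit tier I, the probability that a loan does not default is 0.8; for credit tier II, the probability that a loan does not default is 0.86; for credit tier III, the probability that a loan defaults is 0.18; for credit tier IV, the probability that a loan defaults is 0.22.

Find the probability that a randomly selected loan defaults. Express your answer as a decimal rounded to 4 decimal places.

P(D|I) = 1 − 0.8 = 0.2.
P(D|II) = 1 − 0.86 = 0.14.
Summing over the partition,
P(D) = P(D|I)·P(I) + P(D|II)·P(II) + P(D|III)·P(III) + P(D|IV)·P(IV)
      = 0.2·0.231 + 0.14·0.04 + 0.18·0.331 + 0.22·0.398
      = 0.0462 + 0.0056 + 0.05958 + 0.08756 = 0.19894

P(D) ≈ 0.1989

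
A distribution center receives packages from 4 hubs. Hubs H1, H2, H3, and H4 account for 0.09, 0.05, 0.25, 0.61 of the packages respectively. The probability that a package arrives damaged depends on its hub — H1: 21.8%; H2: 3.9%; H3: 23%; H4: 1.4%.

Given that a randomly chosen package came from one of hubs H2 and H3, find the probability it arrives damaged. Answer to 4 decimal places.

Let S = {H2, H3}.
P(S) = 0.05 + 0.25 = 0.3.
P(D ∩ S) = 0.039·0.05 + 0.23·0.25 = 0.00195 + 0.0575 = 0.05945.
P(D | S) = 0.05945 / 0.3 = 0.198167…

P(D|S) ≈ 0.1982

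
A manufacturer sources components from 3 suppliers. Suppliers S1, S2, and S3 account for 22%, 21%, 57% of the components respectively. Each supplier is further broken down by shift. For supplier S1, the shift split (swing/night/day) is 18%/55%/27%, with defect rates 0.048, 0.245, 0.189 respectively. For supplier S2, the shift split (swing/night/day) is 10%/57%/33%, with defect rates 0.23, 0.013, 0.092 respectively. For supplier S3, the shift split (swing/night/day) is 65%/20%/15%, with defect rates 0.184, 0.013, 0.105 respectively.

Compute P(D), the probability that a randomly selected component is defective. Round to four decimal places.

P(D|S1) = 0.18·0.048 + 0.55·0.245 + 0.27·0.189 = 0.00864 + 0.13475 + 0.05103 = 0.19442
P(D|S2) = 0.1·0.23 + 0.57·0.013 + 0.33·0.092 = 0.023 + 0.00741 + 0.03036 = 0.06077
P(D|S3) = 0.65·0.184 + 0.2·0.013 + 0.15·0.105 = 0.1196 + 0.0026 + 0.01575 = 0.13795
Then overall,
P(D) = 0.22·0.19442 + 0.21·0.06077 + 0.57·0.13795
      = 0.0427724 + 0.0127617 + 0.0786315 = 0.1341656

P(D) ≈ 0.1342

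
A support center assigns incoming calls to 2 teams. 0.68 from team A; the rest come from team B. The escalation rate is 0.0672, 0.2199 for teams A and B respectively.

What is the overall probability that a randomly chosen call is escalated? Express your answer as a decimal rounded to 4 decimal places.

P(B) = 1 − (0.68) = 0.32.
Summing over the partition,
P(E) = P(E|A)·P(A) + P(E|B)·P(B)
      = 0.0672·0.68 + 0.2199·0.32
      = 0.045696 + 0.070368 = 0.116064

P(E) ≈ 0.1161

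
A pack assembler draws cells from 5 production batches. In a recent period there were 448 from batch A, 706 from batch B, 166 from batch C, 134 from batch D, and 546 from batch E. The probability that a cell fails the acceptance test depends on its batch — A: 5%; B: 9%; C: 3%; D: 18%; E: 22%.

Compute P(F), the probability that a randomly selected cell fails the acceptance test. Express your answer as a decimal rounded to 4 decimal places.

Total: 448 + 706 + 166 + 134 + 546 = 2000.
P(A) = 448/2000 = 0.224. P(B) = 706/2000 = 0.353. P(C) = 166/2000 = 0.083. P(D) = 134/2000 = 0.067. P(E) = 546/2000 = 0.273.
Using total probability over the partition,
P(F) = P(F|A)·P(A) + P(F|B)·P(B) + P(F|C)·P(C) + P(F|D)·P(D) + P(F|E)·P(E)
      = 0.05·0.224 + 0.09·0.353 + 0.03·0.083 + 0.18·0.067 + 0.22·0.273
      = 0.0112 + 0.03177 + 0.00249 + 0.01206 + 0.06006 = 0.11758

0.1176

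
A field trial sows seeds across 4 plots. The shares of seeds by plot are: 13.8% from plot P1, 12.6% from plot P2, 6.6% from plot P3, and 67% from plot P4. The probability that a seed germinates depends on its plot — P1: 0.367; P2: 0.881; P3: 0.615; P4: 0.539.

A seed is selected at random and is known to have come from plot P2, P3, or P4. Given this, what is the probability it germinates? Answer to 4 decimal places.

Let S = {P2, P3, P4}.
P(S) = 0.126 + 0.066 + 0.67 = 0.862.
P(G ∩ S) = 0.881·0.126 + 0.615·0.066 + 0.539·0.67 = 0.111006 + 0.04059 + 0.36113 = 0.512726.
P(G | S) = 0.512726 / 0.862 = 0.594810…

0.5948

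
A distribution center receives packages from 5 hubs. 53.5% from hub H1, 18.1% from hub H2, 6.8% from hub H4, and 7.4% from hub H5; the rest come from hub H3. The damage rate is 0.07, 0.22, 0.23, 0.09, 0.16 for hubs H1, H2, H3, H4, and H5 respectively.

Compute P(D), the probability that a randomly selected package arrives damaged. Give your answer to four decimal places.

0.1279

P(H3) = 1 − (0.535 + 0.181 + 0.068 + 0.074) = 0.142.
By the law of total probability,
P(D) = P(D|H1)·P(H1) + P(D|H2)·P(H2) + P(D|H3)·P(H3) + P(D|H4)·P(H4) + P(D|H5)·P(H5)
      = 0.07·0.535 + 0.22·0.181 + 0.23·0.142 + 0.09·0.068 + 0.16·0.074
      = 0.03745 + 0.03982 + 0.03266 + 0.00612 + 0.01184 = 0.12789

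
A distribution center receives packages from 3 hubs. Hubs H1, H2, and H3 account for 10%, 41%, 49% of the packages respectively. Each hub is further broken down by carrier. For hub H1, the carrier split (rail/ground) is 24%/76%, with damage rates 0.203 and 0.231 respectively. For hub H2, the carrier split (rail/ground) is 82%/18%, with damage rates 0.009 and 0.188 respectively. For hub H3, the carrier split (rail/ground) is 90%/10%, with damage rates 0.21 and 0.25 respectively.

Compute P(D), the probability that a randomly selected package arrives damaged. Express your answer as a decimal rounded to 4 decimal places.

P(D|H1) = 0.24·0.203 + 0.76·0.231 = 0.04872 + 0.17556 = 0.22428
P(D|H2) = 0.82·0.009 + 0.18·0.188 = 0.00738 + 0.03384 = 0.04122
P(D|H3) = 0.9·0.21 + 0.1·0.25 = 0.189 + 0.025 = 0.214
Then overall,
P(D) = 0.1·0.22428 + 0.41·0.04122 + 0.49·0.214
      = 0.022428 + 0.0169002 + 0.10486 = 0.1441882

P(D) ≈ 0.1442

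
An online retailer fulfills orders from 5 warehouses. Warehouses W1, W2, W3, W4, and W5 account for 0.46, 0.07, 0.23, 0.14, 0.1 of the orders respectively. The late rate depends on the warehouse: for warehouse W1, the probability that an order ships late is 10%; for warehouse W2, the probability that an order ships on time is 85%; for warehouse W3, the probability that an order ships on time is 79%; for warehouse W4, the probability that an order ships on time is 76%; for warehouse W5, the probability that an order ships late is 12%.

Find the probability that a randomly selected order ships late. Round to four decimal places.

P(L) ≈ 0.1504

P(L|W2) = 1 − 0.85 = 0.15.
P(L|W3) = 1 − 0.79 = 0.21.
P(L|W4) = 1 − 0.76 = 0.24.
P(L) = P(L|W1)·P(W1) + P(L|W2)·P(W2) + P(L|W3)·P(W3) + P(L|W4)·P(W4) + P(L|W5)·P(W5)
      = 0.1·0.46 + 0.15·0.07 + 0.21·0.23 + 0.24·0.14 + 0.12·0.1
      = 0.046 + 0.0105 + 0.0483 + 0.0336 + 0.012 = 0.1504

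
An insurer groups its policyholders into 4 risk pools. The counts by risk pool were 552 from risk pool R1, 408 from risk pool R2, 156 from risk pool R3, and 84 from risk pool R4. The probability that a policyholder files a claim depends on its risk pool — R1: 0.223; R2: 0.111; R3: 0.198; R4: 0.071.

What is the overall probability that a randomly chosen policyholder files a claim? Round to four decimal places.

Total: 552 + 408 + 156 + 84 = 1200.
P(R1) = 552/1200 = 0.46. P(R2) = 408/1200 = 0.34. P(R3) = 156/1200 = 0.13. P(R4) = 84/1200 = 0.07.
P(C) = P(C|R1)·P(R1) + P(C|R2)·P(R2) + P(C|R3)·P(R3) + P(C|R4)·P(R4)
      = 0.223·0.46 + 0.111·0.34 + 0.198·0.13 + 0.071·0.07
      = 0.10258 + 0.03774 + 0.02574 + 0.00497 = 0.17103

P(C) ≈ 0.1710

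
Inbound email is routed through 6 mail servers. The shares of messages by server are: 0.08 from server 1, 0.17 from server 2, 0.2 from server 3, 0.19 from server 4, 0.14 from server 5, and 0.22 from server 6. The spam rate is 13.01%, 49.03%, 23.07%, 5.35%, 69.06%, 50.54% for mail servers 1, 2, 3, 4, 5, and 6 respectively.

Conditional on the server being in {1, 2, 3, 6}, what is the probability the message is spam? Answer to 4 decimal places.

Let J = {1, 2, 3, 6}.
P(J) = 0.08 + 0.17 + 0.2 + 0.22 = 0.67.
P(S ∩ J) = 0.1301·0.08 + 0.4903·0.17 + 0.2307·0.2 + 0.5054·0.22 = 0.010408 + 0.083351 + 0.04614 + 0.111188 = 0.251087.
P(S | J) = 0.251087 / 0.67 = 0.374757…

P(S|J) ≈ 0.3748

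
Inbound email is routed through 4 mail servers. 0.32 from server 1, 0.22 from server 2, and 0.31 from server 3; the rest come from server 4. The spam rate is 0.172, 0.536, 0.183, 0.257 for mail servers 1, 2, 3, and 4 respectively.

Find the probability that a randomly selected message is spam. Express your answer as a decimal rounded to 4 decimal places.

P(4) = 1 − (0.32 + 0.22 + 0.31) = 0.15.
Using total probability over the partition,
P(S) = P(S|1)·P(1) + P(S|2)·P(2) + P(S|3)·P(3) + P(S|4)·P(4)
      = 0.172·0.32 + 0.536·0.22 + 0.183·0.31 + 0.257·0.15
      = 0.05504 + 0.11792 + 0.05673 + 0.03855 = 0.26824

P(S) ≈ 0.2682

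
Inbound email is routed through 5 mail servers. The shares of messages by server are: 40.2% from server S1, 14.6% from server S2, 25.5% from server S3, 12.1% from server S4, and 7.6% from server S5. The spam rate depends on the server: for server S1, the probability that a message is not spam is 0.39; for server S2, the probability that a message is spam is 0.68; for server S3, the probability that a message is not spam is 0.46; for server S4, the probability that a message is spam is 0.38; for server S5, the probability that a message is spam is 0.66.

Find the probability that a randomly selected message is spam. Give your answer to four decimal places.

P(S|S1) = 1 − 0.39 = 0.61.
P(S|S3) = 1 − 0.46 = 0.54.
P(S) = P(S|S1)·P(S1) + P(S|S2)·P(S2) + P(S|S3)·P(S3) + P(S|S4)·P(S4) + P(S|S5)·P(S5)
      = 0.61·0.402 + 0.68·0.146 + 0.54·0.255 + 0.38·0.121 + 0.66·0.076
      = 0.24522 + 0.09928 + 0.1377 + 0.04598 + 0.05016 = 0.57834

0.5783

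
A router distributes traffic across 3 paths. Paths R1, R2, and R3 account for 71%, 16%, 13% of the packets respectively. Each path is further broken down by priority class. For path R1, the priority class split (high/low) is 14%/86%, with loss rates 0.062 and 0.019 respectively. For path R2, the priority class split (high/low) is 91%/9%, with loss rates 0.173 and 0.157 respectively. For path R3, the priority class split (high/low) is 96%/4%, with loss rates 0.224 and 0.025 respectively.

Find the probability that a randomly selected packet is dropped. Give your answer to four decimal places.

P(L|R1) = 0.14·0.062 + 0.86·0.019 = 0.00868 + 0.01634 = 0.02502
P(L|R2) = 0.91·0.173 + 0.09·0.157 = 0.15743 + 0.01413 = 0.17156
P(L|R3) = 0.96·0.224 + 0.04·0.025 = 0.21504 + 0.001 = 0.21604
Then overall,
P(L) = 0.71·0.02502 + 0.16·0.17156 + 0.13·0.21604
      = 0.0177642 + 0.0274496 + 0.0280852 = 0.073299

0.0733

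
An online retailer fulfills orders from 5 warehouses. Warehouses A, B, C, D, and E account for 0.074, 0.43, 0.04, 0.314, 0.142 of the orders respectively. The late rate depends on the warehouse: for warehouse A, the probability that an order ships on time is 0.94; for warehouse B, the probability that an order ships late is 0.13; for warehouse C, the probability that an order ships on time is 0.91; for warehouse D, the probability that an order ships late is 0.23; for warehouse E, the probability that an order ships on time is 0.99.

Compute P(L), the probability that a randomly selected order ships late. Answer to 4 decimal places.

P(L|A) = 1 − 0.94 = 0.06.
P(L|C) = 1 − 0.91 = 0.09.
P(L|E) = 1 − 0.99 = 0.01.
P(L) = P(L|A)·P(A) + P(L|B)·P(B) + P(L|C)·P(C) + P(L|D)·P(D) + P(L|E)·P(E)
      = 0.06·0.074 + 0.13·0.43 + 0.09·0.04 + 0.23·0.314 + 0.01·0.142
      = 0.00444 + 0.0559 + 0.0036 + 0.07222 + 0.00142 = 0.13758

P(L) ≈ 0.1376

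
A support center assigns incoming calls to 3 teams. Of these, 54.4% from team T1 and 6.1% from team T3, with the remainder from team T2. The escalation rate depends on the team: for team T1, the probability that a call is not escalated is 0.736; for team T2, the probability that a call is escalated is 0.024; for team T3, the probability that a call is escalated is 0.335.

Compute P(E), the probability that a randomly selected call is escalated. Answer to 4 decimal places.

P(E) ≈ 0.1735

P(T2) = 1 − (0.544 + 0.061) = 0.395.
P(E|T1) = 1 − 0.736 = 0.264.
P(E) = P(E|T1)·P(T1) + P(E|T2)·P(T2) + P(E|T3)·P(T3)
      = 0.264·0.544 + 0.024·0.395 + 0.335·0.061
      = 0.143616 + 0.00948 + 0.020435 = 0.173531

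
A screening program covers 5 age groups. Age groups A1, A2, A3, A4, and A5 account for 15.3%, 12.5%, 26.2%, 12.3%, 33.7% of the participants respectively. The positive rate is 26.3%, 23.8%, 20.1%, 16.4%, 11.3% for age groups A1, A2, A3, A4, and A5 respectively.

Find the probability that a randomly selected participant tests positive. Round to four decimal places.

0.1809

P(T) = P(T|A1)·P(A1) + P(T|A2)·P(A2) + P(T|A3)·P(A3) + P(T|A4)·P(A4) + P(T|A5)·P(A5)
      = 0.263·0.153 + 0.238·0.125 + 0.201·0.262 + 0.164·0.123 + 0.113·0.337
      = 0.040239 + 0.02975 + 0.052662 + 0.020172 + 0.038081 = 0.180904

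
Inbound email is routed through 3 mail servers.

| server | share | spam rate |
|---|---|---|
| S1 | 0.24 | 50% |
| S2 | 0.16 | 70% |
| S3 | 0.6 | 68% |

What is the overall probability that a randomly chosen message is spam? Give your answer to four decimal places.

Using total probability over the partition,
P(S) = P(S|S1)·P(S1) + P(S|S2)·P(S2) + P(S|S3)·P(S3)
      = 0.5·0.24 + 0.7·0.16 + 0.68·0.6
      = 0.12 + 0.112 + 0.408 = 0.64

P(S) ≈ 0.6400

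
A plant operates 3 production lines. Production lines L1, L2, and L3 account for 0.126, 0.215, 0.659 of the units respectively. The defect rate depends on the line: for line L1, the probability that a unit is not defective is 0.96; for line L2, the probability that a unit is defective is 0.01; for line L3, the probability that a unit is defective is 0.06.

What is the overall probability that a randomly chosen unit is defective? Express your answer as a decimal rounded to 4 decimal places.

P(D|L1) = 1 − 0.96 = 0.04.
Summing over the partition,
P(D) = P(D|L1)·P(L1) + P(D|L2)·P(L2) + P(D|L3)·P(L3)
      = 0.04·0.126 + 0.01·0.215 + 0.06·0.659
      = 0.00504 + 0.00215 + 0.03954 = 0.04673

P(D) ≈ 0.0467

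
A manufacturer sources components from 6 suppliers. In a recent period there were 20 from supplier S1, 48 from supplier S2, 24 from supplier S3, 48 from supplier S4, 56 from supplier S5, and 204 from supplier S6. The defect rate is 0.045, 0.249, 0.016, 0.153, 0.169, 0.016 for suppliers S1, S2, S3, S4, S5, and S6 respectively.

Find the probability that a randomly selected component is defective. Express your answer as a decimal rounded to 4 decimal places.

0.0833

Total: 20 + 48 + 24 + 48 + 56 + 204 = 400.
P(S1) = 20/400 = 0.05. P(S2) = 48/400 = 0.12. P(S3) = 24/400 = 0.06. P(S4) = 48/400 = 0.12. P(S5) = 56/400 = 0.14. P(S6) = 204/400 = 0.51.
P(D) = P(D|S1)·P(S1) + P(D|S2)·P(S2) + P(D|S3)·P(S3) + P(D|S4)·P(S4) + P(D|S5)·P(S5) + P(D|S6)·P(S6)
      = 0.045·0.05 + 0.249·0.12 + 0.016·0.06 + 0.153·0.12 + 0.169·0.14 + 0.016·0.51
      = 0.00225 + 0.02988 + 0.00096 + 0.01836 + 0.02366 + 0.00816 = 0.08327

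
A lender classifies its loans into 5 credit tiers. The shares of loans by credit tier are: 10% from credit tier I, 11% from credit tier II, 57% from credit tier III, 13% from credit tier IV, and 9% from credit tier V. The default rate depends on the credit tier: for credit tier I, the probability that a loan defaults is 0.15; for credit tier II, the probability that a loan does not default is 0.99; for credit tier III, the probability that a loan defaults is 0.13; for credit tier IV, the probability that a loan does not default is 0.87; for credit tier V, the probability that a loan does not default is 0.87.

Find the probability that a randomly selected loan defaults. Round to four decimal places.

P(D|II) = 1 − 0.99 = 0.01.
P(D|IV) = 1 − 0.87 = 0.13.
P(D|V) = 1 − 0.87 = 0.13.
Using total probability over the partition,
P(D) = P(D|I)·P(I) + P(D|II)·P(II) + P(D|III)·P(III) + P(D|IV)·P(IV) + P(D|V)·P(V)
      = 0.15·0.1 + 0.01·0.11 + 0.13·0.57 + 0.13·0.13 + 0.13·0.09
      = 0.015 + 0.0011 + 0.0741 + 0.0169 + 0.0117 = 0.1188

0.1188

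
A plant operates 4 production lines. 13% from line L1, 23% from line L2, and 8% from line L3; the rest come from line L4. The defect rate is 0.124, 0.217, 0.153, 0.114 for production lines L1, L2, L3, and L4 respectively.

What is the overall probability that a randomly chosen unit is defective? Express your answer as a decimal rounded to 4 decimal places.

0.1421

P(L4) = 1 − (0.13 + 0.23 + 0.08) = 0.56.
Using total probability over the partition,
P(D) = P(D|L1)·P(L1) + P(D|L2)·P(L2) + P(D|L3)·P(L3) + P(D|L4)·P(L4)
      = 0.124·0.13 + 0.217·0.23 + 0.153·0.08 + 0.114·0.56
      = 0.01612 + 0.04991 + 0.01224 + 0.06384 = 0.14211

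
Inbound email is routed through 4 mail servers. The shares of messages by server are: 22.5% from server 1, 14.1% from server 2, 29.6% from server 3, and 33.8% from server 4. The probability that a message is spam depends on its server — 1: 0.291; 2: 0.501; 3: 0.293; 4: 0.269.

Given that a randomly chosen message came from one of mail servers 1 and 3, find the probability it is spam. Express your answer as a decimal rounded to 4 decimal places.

P(S|J) ≈ 0.2921

Let J = {1, 3}.
P(J) = 0.225 + 0.296 = 0.521.
P(S ∩ J) = 0.291·0.225 + 0.293·0.296 = 0.065475 + 0.086728 = 0.152203.
P(S | J) = 0.152203 / 0.521 = 0.292136…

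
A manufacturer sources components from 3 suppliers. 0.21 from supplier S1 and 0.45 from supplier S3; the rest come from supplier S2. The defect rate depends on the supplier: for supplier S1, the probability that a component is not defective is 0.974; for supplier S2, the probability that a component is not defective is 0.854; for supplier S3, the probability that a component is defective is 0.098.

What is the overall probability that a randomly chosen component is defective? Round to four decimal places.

P(S2) = 1 − (0.21 + 0.45) = 0.34.
P(D|S1) = 1 − 0.974 = 0.026.
P(D|S2) = 1 − 0.854 = 0.146.
P(D) = P(D|S1)·P(S1) + P(D|S2)·P(S2) + P(D|S3)·P(S3)
      = 0.026·0.21 + 0.146·0.34 + 0.098·0.45
      = 0.00546 + 0.04964 + 0.0441 = 0.0992

0.0992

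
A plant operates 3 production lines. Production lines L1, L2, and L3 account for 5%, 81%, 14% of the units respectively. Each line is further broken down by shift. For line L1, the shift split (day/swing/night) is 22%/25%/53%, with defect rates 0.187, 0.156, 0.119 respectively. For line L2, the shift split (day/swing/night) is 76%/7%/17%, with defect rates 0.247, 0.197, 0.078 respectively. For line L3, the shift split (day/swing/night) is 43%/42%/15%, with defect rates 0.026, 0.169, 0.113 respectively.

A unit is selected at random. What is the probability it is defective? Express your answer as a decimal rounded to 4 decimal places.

P(D) ≈ 0.1950

P(D|L1) = 0.22·0.187 + 0.25·0.156 + 0.53·0.119 = 0.04114 + 0.039 + 0.06307 = 0.14321
P(D|L2) = 0.76·0.247 + 0.07·0.197 + 0.17·0.078 = 0.18772 + 0.01379 + 0.01326 = 0.21477
P(D|L3) = 0.43·0.026 + 0.42·0.169 + 0.15·0.113 = 0.01118 + 0.07098 + 0.01695 = 0.09911
Then overall,
P(D) = 0.05·0.14321 + 0.81·0.21477 + 0.14·0.09911
      = 0.0071605 + 0.1739637 + 0.0138754 = 0.1949996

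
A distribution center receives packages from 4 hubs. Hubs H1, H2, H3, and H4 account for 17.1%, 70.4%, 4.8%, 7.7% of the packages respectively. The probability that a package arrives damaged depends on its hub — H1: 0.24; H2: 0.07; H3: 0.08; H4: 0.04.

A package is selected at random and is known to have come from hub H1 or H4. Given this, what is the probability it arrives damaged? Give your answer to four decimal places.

0.1779

Let S = {H1, H4}.
P(S) = 0.171 + 0.077 = 0.248.
P(D ∩ S) = 0.24·0.171 + 0.04·0.077 = 0.04104 + 0.00308 = 0.04412.
P(D | S) = 0.04412 / 0.248 = 0.177903…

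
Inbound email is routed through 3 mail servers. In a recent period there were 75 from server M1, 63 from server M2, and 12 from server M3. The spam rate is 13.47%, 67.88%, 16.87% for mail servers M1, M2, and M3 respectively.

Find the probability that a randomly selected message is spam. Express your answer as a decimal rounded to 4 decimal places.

Total: 75 + 63 + 12 = 150.
P(M1) = 75/150 = 0.5. P(M2) = 63/150 = 0.42. P(M3) = 12/150 = 0.08.
Using total probability over the partition,
P(S) = P(S|M1)·P(M1) + P(S|M2)·P(M2) + P(S|M3)·P(M3)
      = 0.1347·0.5 + 0.6788·0.42 + 0.1687·0.08
      = 0.06735 + 0.285096 + 0.013496 = 0.365942

P(S) ≈ 0.3659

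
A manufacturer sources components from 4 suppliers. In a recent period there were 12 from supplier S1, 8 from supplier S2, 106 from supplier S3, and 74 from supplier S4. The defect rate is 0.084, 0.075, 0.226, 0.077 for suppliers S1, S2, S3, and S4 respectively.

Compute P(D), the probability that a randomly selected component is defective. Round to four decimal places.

0.1563

Total: 12 + 8 + 106 + 74 = 200.
P(S1) = 12/200 = 0.06. P(S2) = 8/200 = 0.04. P(S3) = 106/200 = 0.53. P(S4) = 74/200 = 0.37.
P(D) = P(D|S1)·P(S1) + P(D|S2)·P(S2) + P(D|S3)·P(S3) + P(D|S4)·P(S4)
      = 0.084·0.06 + 0.075·0.04 + 0.226·0.53 + 0.077·0.37
      = 0.00504 + 0.003 + 0.11978 + 0.02849 = 0.15631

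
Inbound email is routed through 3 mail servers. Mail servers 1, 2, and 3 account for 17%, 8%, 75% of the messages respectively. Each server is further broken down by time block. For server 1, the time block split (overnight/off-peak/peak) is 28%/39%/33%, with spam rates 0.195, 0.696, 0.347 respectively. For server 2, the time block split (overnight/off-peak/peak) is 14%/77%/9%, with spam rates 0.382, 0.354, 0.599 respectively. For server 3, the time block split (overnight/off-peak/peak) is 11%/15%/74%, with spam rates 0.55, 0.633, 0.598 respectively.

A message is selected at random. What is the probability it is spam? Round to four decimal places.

P(S|1) = 0.28·0.195 + 0.39·0.696 + 0.33·0.347 = 0.0546 + 0.27144 + 0.11451 = 0.44055
P(S|2) = 0.14·0.382 + 0.77·0.354 + 0.09·0.599 = 0.05348 + 0.27258 + 0.05391 = 0.37997
P(S|3) = 0.11·0.55 + 0.15·0.633 + 0.74·0.598 = 0.0605 + 0.09495 + 0.44252 = 0.59797
By total probability over the outer partition,
P(S) = 0.17·0.44055 + 0.08·0.37997 + 0.75·0.59797
      = 0.0748935 + 0.0303976 + 0.4484775 = 0.5537686

P(S) ≈ 0.5538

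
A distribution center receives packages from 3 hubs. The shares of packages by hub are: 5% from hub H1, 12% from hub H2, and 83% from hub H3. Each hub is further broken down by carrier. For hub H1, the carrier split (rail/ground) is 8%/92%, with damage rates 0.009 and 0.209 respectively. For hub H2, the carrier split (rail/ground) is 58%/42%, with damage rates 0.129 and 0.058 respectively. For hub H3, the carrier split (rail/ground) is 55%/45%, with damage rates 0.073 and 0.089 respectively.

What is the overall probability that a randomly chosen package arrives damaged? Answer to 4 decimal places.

P(D|H1) = 0.08·0.009 + 0.92·0.209 = 0.00072 + 0.19228 = 0.193
P(D|H2) = 0.58·0.129 + 0.42·0.058 = 0.07482 + 0.02436 = 0.09918
P(D|H3) = 0.55·0.073 + 0.45·0.089 = 0.04015 + 0.04005 = 0.0802
Then overall,
P(D) = 0.05·0.193 + 0.12·0.09918 + 0.83·0.0802
      = 0.00965 + 0.0119016 + 0.066566 = 0.0881176

0.0881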